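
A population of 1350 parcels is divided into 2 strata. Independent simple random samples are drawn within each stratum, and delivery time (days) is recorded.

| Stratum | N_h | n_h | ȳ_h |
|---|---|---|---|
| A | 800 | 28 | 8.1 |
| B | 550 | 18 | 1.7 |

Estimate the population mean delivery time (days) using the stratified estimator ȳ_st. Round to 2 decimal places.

N = Σ N_h = 1350. Stratum weights W_h = N_h/N.
ȳ_st = (800·8.1 + 550·1.7) / 1350 = 5.4926

ȳ_st ≈ 5.49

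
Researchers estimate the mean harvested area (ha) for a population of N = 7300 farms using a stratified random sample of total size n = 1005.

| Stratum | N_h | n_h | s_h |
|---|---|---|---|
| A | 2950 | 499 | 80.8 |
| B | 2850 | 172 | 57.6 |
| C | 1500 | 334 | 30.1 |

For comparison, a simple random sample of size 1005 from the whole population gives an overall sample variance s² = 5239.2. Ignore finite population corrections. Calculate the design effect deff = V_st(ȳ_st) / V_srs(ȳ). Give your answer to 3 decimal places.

deff ≈ 0.996

V̂(ȳ_st) = Σ W_h² s_h²/n_h, with W_h = N_h/N and N = 7300:
  stratum A: (2950/7300)²·80.8²/499 = 2.13659
  stratum B: (2850/7300)²·57.6²/172 = 2.94009
  stratum C: (1500/7300)²·30.1²/334 = 0.114531
V_st = 5.19121
V_srs = s²/n = 5239.2/1005 = 5.21313
deff = V_st / V_srs = 5.19121/5.21313 = 0.9958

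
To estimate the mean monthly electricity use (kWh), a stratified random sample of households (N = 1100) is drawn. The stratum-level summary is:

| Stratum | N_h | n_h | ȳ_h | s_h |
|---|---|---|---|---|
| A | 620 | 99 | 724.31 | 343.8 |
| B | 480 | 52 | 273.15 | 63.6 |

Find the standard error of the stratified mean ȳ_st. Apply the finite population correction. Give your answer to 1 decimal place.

SE(ȳ_st) ≈ 18.2

V̂(ȳ_st) = Σ W_h² (1 − n_h/N_h) s_h²/n_h, with W_h = N_h/N and N = 1100:
  stratum A: (620/1100)²·(1 − 99/620)·343.8²/99 = 318.728
  stratum B: (480/1100)²·(1 − 52/480)·63.6²/52 = 13.2072
V̂(ȳ_st) = 331.935
SE(ȳ_st) = √331.935 = 18.2191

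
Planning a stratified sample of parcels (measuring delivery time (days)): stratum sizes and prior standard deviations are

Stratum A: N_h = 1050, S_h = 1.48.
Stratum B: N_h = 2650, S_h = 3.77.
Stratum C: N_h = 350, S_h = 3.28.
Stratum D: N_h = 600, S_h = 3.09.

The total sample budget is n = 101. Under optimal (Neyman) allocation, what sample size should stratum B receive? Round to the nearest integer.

69

Neyman allocation: n_h = n · N_h S_h / Σ N_i S_i, with n = 101.
  stratum A: N_h·S_h = 1050·1.48 = 1554.00
  stratum B: N_h·S_h = 2650·3.77 = 9990.50
  stratum C: N_h·S_h = 350·3.28 = 1148.00
  stratum D: N_h·S_h = 600·3.09 = 1854.00
Σ N_h S_h = 14546.50
n for stratum B = 101·9990.50/14546.50 = 69.367 → 69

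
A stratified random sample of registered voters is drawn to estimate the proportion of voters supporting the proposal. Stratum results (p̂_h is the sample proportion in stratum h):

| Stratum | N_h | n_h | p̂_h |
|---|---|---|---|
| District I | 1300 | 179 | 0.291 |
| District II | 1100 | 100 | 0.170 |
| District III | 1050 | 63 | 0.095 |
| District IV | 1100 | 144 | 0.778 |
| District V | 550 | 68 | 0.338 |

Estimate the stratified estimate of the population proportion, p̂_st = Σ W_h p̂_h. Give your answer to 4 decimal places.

p̂_st ≈ 0.3347

N = 5100; stratum weights W_h = N_h/N.
p̂_st = Σ W_h p̂_h = (1300·0.291 + 1100·0.170 + 1050·0.095 + 1100·0.778 + 550·0.338)/5100 = 0.33466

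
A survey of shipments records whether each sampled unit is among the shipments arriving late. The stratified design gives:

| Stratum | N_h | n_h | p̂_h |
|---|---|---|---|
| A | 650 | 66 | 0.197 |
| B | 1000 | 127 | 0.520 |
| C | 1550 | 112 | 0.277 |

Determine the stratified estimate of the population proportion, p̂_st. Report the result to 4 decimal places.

N = 3200; stratum weights W_h = N_h/N.
p̂_st = Σ W_h p̂_h = (650·0.197 + 1000·0.520 + 1550·0.277)/3200 = 0.33669

p̂_st ≈ 0.3367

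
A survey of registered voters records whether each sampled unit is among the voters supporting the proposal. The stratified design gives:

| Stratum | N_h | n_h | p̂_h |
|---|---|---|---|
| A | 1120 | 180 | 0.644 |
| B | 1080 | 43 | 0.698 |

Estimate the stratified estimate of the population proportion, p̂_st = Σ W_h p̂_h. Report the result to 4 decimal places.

p̂_st ≈ 0.6705

N = 2200; stratum weights W_h = N_h/N.
p̂_st = Σ W_h p̂_h = (1120·0.644 + 1080·0.698)/2200 = 0.67051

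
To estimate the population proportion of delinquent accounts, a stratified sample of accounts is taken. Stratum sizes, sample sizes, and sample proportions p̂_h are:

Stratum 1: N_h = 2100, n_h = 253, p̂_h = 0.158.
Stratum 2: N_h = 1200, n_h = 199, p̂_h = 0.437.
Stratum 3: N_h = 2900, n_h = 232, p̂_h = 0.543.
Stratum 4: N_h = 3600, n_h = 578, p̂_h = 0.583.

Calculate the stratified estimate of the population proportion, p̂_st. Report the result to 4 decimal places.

N = 9800; stratum weights W_h = N_h/N.
p̂_st = Σ W_h p̂_h = (2100·0.158 + 1200·0.437 + 2900·0.543 + 3600·0.583)/9800 = 0.46221

p̂_st ≈ 0.4622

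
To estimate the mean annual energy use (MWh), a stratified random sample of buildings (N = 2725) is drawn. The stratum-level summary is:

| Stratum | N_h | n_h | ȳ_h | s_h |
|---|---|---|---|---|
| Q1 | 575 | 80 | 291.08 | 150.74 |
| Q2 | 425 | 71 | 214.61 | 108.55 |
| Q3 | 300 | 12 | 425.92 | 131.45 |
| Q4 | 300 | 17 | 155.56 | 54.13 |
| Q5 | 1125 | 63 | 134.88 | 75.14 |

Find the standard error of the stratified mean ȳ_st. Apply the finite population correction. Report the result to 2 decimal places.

SE(ȳ_st) ≈ 6.88

V̂(ȳ_st) = Σ W_h² (1 − n_h/N_h) s_h²/n_h, with W_h = N_h/N and N = 2725:
  stratum Q1: (575/2725)²·(1 − 80/575)·150.74²/80 = 10.887
  stratum Q2: (425/2725)²·(1 − 71/425)·108.55²/71 = 3.36249
  stratum Q3: (300/2725)²·(1 − 12/300)·131.45²/12 = 16.7541
  stratum Q4: (300/2725)²·(1 − 17/300)·54.13²/17 = 1.97062
  stratum Q5: (1125/2725)²·(1 − 63/1125)·75.14²/63 = 14.4194
V̂(ȳ_st) = 47.3935
SE(ȳ_st) = √47.3935 = 6.88429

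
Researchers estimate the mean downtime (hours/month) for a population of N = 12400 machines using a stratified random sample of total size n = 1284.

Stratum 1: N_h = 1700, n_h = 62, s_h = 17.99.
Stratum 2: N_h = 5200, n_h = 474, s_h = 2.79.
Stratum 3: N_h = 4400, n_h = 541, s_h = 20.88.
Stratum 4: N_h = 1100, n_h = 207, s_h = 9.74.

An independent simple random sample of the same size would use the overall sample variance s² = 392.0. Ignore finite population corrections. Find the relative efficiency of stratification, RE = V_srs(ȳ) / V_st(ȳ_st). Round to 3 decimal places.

V̂(ȳ_st) = Σ W_h² s_h²/n_h, with W_h = N_h/N and N = 12400:
  stratum 1: (1700/12400)²·17.99²/62 = 0.0981127
  stratum 2: (5200/12400)²·2.79²/474 = 0.00288797
  stratum 3: (4400/12400)²·20.88²/541 = 0.101467
  stratum 4: (1100/12400)²·9.74²/207 = 0.00360653
V_st = 0.206074
V_srs = s²/n = 392.0/1284 = 0.305296
Relative efficiency = V_srs / V_st = 0.305296/0.206074 = 1.4815

RE ≈ 1.481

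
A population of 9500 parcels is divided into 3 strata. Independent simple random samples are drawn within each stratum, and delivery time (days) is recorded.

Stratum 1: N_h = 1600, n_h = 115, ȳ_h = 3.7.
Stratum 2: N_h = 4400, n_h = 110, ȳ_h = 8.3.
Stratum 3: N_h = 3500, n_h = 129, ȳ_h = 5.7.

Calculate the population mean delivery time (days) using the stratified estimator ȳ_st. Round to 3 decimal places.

N = Σ N_h = 9500. Stratum weights W_h = N_h/N.
ȳ_st = (1600·3.7 + 4400·8.3 + 3500·5.7) / 9500 = 6.56737

ȳ_st ≈ 6.567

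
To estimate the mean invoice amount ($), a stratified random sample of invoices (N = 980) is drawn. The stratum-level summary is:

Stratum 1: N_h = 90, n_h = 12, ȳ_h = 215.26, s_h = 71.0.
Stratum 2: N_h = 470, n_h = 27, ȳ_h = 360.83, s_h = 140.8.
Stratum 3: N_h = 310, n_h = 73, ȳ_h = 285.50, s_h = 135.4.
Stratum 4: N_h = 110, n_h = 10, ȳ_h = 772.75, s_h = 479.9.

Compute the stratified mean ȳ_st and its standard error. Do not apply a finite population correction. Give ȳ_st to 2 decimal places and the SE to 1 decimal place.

ȳ_st ≈ 369.87, SE ≈ 22.1

ȳ_st = Σ W_h ȳ_h = (90·215.26 + 470·360.83 + 310·285.50 + 110·772.75)/980 = 369.86837
V̂(ȳ_st) = Σ W_h² s_h²/n_h, with W_h = N_h/N and N = 980:
  stratum 1: (90/980)²·71.0²/12 = 3.54298
  stratum 2: (470/980)²·140.8²/27 = 168.883
  stratum 3: (310/980)²·135.4²/73 = 25.1296
  stratum 4: (110/980)²·479.9²/10 = 290.158
V̂(ȳ_st) = 487.713
SE(ȳ_st) = √487.713 = 22.0842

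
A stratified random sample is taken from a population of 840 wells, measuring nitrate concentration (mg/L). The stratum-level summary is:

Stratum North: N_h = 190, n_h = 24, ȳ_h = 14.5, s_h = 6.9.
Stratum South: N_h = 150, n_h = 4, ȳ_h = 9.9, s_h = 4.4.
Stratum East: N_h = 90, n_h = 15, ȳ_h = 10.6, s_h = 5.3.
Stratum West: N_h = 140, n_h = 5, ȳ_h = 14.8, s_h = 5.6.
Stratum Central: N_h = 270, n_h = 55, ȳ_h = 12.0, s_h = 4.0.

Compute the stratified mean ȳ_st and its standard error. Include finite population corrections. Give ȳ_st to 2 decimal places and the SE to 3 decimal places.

ȳ_st ≈ 12.51, SE ≈ 0.670

ȳ_st = Σ W_h ȳ_h = (190·14.5 + 150·9.9 + 90·10.6 + 140·14.8 + 270·12.0)/840 = 12.50714
V̂(ȳ_st) = Σ W_h² (1 − n_h/N_h) s_h²/n_h, with W_h = N_h/N and N = 840:
  stratum North: (190/840)²·(1 − 24/190)·6.9²/24 = 0.0886727
  stratum South: (150/840)²·(1 − 4/150)·4.4²/4 = 0.150221
  stratum East: (90/840)²·(1 − 15/90)·5.3²/15 = 0.0179145
  stratum West: (140/840)²·(1 − 5/140)·5.6²/5 = 0.168
  stratum Central: (270/840)²·(1 − 55/270)·4.0²/55 = 0.0239332
V̂(ȳ_st) = 0.448742
SE(ȳ_st) = √0.448742 = 0.669882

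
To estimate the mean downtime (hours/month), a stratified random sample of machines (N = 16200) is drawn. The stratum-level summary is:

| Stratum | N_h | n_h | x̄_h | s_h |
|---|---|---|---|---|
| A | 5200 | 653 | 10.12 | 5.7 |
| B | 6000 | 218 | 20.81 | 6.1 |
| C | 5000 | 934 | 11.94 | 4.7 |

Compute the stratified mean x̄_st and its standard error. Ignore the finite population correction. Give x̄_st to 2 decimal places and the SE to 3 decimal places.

x̄_st ≈ 14.64, SE ≈ 0.175

x̄_st = Σ W_h x̄_h = (5200·10.12 + 6000·20.81 + 5000·11.94)/16200 = 14.64099
V̂(x̄_st) = Σ W_h² s_h²/n_h, with W_h = N_h/N and N = 16200:
  stratum A: (5200/16200)²·5.7²/653 = 0.00512641
  stratum B: (6000/16200)²·6.1²/218 = 0.023414
  stratum C: (5000/16200)²·4.7²/934 = 0.00225299
V̂(x̄_st) = 0.0307934
SE(x̄_st) = √0.0307934 = 0.17548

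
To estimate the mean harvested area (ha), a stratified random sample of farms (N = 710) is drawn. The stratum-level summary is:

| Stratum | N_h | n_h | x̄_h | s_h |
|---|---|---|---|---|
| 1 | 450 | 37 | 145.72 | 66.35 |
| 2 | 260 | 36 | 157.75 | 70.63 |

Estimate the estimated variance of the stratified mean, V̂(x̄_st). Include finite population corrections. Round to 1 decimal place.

V̂(x̄_st) ≈ 59.9

V̂(x̄_st) = Σ W_h² (1 − n_h/N_h) s_h²/n_h, with W_h = N_h/N and N = 710:
  stratum 1: (450/710)²·(1 − 37/450)·66.35²/37 = 43.8658
  stratum 2: (260/710)²·(1 − 36/260)·70.63²/36 = 16.0096
V̂(x̄_st) = 59.8754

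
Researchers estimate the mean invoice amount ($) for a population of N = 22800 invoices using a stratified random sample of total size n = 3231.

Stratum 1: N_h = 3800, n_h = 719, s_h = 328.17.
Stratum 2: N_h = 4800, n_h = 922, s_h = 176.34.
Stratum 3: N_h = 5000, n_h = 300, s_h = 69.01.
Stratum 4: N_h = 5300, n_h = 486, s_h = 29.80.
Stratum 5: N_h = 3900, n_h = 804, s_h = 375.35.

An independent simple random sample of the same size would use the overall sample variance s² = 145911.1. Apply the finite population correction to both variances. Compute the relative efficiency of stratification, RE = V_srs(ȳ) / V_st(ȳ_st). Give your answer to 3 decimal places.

V̂(ȳ_st) = Σ W_h² (1 − n_h/N_h) s_h²/n_h, with W_h = N_h/N and N = 22800:
  stratum 1: (3800/22800)²·(1 − 719/3800)·328.17²/719 = 3.37345
  stratum 2: (4800/22800)²·(1 − 922/4800)·176.34²/922 = 1.20768
  stratum 3: (5000/22800)²·(1 − 300/5000)·69.01²/300 = 0.717631
  stratum 4: (5300/22800)²·(1 − 486/5300)·29.80²/486 = 0.0896827
  stratum 5: (3900/22800)²·(1 − 804/3900)·375.35²/804 = 4.07017
V_st = 9.45861
V_srs = (1 − 3231/22800)·145911.1/3231 = 38.7601
Relative efficiency = V_srs / V_st = 38.7601/9.45861 = 4.0979

RE ≈ 4.098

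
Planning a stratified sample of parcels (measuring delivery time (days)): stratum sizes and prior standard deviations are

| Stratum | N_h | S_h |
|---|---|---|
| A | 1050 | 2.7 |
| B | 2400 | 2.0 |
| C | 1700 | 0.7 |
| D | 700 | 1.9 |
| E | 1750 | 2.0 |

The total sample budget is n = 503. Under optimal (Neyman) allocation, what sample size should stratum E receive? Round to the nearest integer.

129

Neyman allocation: n_h = n · N_h S_h / Σ N_i S_i, with n = 503.
  stratum A: N_h·S_h = 1050·2.7 = 2835.00
  stratum B: N_h·S_h = 2400·2.0 = 4800.00
  stratum C: N_h·S_h = 1700·0.7 = 1190.00
  stratum D: N_h·S_h = 700·1.9 = 1330.00
  stratum E: N_h·S_h = 1750·2.0 = 3500.00
Σ N_h S_h = 13655.00
n for stratum E = 503·3500.00/13655.00 = 128.927 → 129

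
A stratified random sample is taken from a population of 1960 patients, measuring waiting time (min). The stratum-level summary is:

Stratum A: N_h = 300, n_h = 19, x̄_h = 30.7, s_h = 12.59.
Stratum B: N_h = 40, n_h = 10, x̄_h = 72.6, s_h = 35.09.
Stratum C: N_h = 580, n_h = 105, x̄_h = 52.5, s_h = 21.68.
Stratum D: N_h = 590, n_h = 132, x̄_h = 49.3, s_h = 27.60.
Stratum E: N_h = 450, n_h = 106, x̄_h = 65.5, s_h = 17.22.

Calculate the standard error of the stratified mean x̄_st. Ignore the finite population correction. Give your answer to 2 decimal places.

V̂(x̄_st) = Σ W_h² s_h²/n_h, with W_h = N_h/N and N = 1960:
  stratum A: (300/1960)²·12.59²/19 = 0.195447
  stratum B: (40/1960)²·35.09²/10 = 0.0512831
  stratum C: (580/1960)²·21.68²/105 = 0.391988
  stratum D: (590/1960)²·27.60²/132 = 0.522921
  stratum E: (450/1960)²·17.22²/106 = 0.14746
V̂(x̄_st) = 1.3091
SE(x̄_st) = √1.3091 = 1.14416

SE(x̄_st) ≈ 1.14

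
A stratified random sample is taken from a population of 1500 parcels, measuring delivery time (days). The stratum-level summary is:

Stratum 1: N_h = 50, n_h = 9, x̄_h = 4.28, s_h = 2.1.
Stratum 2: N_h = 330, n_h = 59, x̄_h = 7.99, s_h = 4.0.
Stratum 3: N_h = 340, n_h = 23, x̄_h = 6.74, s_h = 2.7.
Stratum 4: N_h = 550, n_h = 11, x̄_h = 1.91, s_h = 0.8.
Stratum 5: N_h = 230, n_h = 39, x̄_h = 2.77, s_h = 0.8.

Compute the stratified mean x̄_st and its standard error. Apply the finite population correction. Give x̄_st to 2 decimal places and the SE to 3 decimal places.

x̄_st = Σ W_h x̄_h = (50·4.28 + 330·7.99 + 340·6.74 + 550·1.91 + 230·2.77)/1500 = 4.55327
V̂(x̄_st) = Σ W_h² (1 − n_h/N_h) s_h²/n_h, with W_h = N_h/N and N = 1500:
  stratum 1: (50/1500)²·(1 − 9/50)·2.1²/9 = 0.000446444
  stratum 2: (330/1500)²·(1 − 59/330)·4.0²/59 = 0.0107788
  stratum 3: (340/1500)²·(1 − 23/340)·2.7²/23 = 0.0151829
  stratum 4: (550/1500)²·(1 − 11/550)·0.8²/11 = 0.00766578
  stratum 5: (230/1500)²·(1 − 39/230)·0.8²/39 = 0.000320401
V̂(x̄_st) = 0.0343943
SE(x̄_st) = √0.0343943 = 0.185457

x̄_st ≈ 4.55, SE ≈ 0.185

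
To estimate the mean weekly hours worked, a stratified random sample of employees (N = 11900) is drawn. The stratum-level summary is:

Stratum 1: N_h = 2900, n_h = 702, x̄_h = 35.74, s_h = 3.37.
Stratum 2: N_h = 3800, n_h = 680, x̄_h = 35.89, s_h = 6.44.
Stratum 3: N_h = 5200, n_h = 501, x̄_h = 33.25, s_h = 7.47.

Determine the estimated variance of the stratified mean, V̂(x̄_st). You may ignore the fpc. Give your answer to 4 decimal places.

V̂(x̄_st) = Σ W_h² s_h²/n_h, with W_h = N_h/N and N = 11900:
  stratum 1: (2900/11900)²·3.37²/702 = 0.000960782
  stratum 2: (3800/11900)²·6.44²/680 = 0.00621922
  stratum 3: (5200/11900)²·7.47²/501 = 0.0212675
V̂(x̄_st) = 0.0284475

V̂(x̄_st) ≈ 0.0284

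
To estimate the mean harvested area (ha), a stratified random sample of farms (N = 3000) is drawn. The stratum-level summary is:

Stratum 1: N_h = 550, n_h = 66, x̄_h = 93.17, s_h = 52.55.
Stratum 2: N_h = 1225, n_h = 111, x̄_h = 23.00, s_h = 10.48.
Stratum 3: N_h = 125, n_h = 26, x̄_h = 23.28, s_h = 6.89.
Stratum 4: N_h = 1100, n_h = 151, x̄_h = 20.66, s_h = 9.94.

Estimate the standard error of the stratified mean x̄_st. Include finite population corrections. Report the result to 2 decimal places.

SE(x̄_st) ≈ 1.21

V̂(x̄_st) = Σ W_h² (1 − n_h/N_h) s_h²/n_h, with W_h = N_h/N and N = 3000:
  stratum 1: (550/3000)²·(1 − 66/550)·52.55²/66 = 1.23756
  stratum 2: (1225/3000)²·(1 − 111/1225)·10.48²/111 = 0.15003
  stratum 3: (125/3000)²·(1 − 26/125)·6.89²/26 = 0.00251054
  stratum 4: (1100/3000)²·(1 − 151/1100)·9.94²/151 = 0.0758948
V̂(x̄_st) = 1.466
SE(x̄_st) = √1.466 = 1.21078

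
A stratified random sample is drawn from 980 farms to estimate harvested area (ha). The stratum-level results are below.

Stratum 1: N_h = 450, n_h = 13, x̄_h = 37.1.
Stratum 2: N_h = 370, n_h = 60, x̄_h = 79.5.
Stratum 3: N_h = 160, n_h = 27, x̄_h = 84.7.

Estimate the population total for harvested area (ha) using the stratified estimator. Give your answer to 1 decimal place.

τ̂_st ≈ 59662.0

τ̂_st = Σ N_h x̄_h = 450·37.1 + 370·79.5 + 160·84.7 = 59662.0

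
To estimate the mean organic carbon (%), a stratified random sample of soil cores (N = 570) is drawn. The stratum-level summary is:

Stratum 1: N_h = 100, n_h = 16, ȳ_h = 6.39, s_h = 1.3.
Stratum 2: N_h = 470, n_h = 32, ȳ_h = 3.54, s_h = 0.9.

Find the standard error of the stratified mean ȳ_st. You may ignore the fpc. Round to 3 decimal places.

V̂(ȳ_st) = Σ W_h² s_h²/n_h, with W_h = N_h/N and N = 570:
  stratum 1: (100/570)²·1.3²/16 = 0.003251
  stratum 2: (470/570)²·0.9²/32 = 0.01721
V̂(ȳ_st) = 0.020461
SE(ȳ_st) = √0.020461 = 0.143042

SE(ȳ_st) ≈ 0.143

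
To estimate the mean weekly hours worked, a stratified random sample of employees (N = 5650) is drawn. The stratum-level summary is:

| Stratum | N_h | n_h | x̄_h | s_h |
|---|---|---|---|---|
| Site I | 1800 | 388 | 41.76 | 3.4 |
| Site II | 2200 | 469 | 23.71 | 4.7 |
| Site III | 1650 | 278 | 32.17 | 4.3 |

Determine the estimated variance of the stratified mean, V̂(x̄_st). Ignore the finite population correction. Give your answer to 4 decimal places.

V̂(x̄_st) = Σ W_h² s_h²/n_h, with W_h = N_h/N and N = 5650:
  stratum Site I: (1800/5650)²·3.4²/388 = 0.00302395
  stratum Site II: (2200/5650)²·4.7²/469 = 0.0071412
  stratum Site III: (1650/5650)²·4.3²/278 = 0.00567235
V̂(x̄_st) = 0.0158375

V̂(x̄_st) ≈ 0.0158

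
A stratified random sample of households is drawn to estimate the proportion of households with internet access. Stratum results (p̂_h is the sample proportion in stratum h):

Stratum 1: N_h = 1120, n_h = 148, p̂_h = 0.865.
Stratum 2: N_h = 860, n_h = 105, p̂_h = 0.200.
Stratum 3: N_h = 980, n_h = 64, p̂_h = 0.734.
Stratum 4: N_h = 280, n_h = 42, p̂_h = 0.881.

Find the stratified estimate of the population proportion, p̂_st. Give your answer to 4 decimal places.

N = 3240; stratum weights W_h = N_h/N.
p̂_st = Σ W_h p̂_h = (1120·0.865 + 860·0.200 + 980·0.734 + 280·0.881)/3240 = 0.65025

p̂_st ≈ 0.6502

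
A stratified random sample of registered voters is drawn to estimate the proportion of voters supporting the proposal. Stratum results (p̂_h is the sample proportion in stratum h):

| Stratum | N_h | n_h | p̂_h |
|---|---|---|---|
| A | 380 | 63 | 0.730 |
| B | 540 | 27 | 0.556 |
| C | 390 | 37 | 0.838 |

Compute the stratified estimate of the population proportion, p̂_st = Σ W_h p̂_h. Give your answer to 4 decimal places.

N = 1310; stratum weights W_h = N_h/N.
p̂_st = Σ W_h p̂_h = (380·0.730 + 540·0.556 + 390·0.838)/1310 = 0.69043

p̂_st ≈ 0.6904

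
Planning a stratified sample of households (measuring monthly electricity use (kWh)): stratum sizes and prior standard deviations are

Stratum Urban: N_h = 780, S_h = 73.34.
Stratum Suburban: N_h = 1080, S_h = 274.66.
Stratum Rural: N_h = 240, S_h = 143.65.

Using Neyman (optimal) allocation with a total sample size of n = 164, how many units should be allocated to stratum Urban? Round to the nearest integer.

24

Neyman allocation: n_h = n · N_h S_h / Σ N_i S_i, with n = 164.
  stratum Urban: N_h·S_h = 780·73.34 = 57205.20
  stratum Suburban: N_h·S_h = 1080·274.66 = 296632.80
  stratum Rural: N_h·S_h = 240·143.65 = 34476.00
Σ N_h S_h = 388314.00
n for stratum Urban = 164·57205.20/388314.00 = 24.160 → 24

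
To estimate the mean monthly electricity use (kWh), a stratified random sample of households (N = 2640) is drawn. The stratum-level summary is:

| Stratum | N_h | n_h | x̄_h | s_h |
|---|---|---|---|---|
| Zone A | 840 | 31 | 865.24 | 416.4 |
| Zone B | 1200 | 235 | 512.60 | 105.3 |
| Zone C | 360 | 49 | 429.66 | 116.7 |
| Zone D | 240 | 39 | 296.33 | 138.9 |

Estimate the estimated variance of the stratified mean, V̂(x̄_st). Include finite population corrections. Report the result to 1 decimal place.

V̂(x̄_st) = Σ W_h² (1 − n_h/N_h) s_h²/n_h, with W_h = N_h/N and N = 2640:
  stratum Zone A: (840/2640)²·(1 − 31/840)·416.4²/31 = 545.356
  stratum Zone B: (1200/2640)²·(1 − 235/1200)·105.3²/235 = 7.83952
  stratum Zone C: (360/2640)²·(1 − 49/360)·116.7²/49 = 4.46479
  stratum Zone D: (240/2640)²·(1 − 39/240)·138.9²/39 = 3.42404
V̂(x̄_st) = 561.084

V̂(x̄_st) ≈ 561.1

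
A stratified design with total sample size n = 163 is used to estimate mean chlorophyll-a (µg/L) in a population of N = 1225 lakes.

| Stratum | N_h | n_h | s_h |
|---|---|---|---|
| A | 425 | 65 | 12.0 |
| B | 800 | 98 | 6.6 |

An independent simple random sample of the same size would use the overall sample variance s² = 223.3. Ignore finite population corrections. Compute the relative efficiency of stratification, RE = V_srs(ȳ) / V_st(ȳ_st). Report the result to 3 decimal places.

RE ≈ 3.003

V̂(ȳ_st) = Σ W_h² s_h²/n_h, with W_h = N_h/N and N = 1225:
  stratum A: (425/1225)²·12.0²/65 = 0.266658
  stratum B: (800/1225)²·6.6²/98 = 0.18957
V_st = 0.456228
V_srs = s²/n = 223.3/163 = 1.36994
Relative efficiency = V_srs / V_st = 1.36994/0.456228 = 3.0027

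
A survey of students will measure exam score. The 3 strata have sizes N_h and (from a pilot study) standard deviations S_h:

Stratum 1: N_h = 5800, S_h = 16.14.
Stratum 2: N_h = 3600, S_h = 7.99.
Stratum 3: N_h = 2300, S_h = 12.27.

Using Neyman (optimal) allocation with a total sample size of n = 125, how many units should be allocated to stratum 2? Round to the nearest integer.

Neyman allocation: n_h = n · N_h S_h / Σ N_i S_i, with n = 125.
  stratum 1: N_h·S_h = 5800·16.14 = 93612.00
  stratum 2: N_h·S_h = 3600·7.99 = 28764.00
  stratum 3: N_h·S_h = 2300·12.27 = 28221.00
Σ N_h S_h = 150597.00
n for stratum 2 = 125·28764.00/150597.00 = 23.875 → 24

24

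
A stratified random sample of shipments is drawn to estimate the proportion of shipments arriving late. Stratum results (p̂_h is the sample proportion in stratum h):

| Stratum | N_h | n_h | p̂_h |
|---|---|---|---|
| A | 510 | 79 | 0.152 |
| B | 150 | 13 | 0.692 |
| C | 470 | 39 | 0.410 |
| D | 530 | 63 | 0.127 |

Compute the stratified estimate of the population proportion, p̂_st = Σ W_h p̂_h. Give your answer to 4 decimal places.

N = 1660; stratum weights W_h = N_h/N.
p̂_st = Σ W_h p̂_h = (510·0.152 + 150·0.692 + 470·0.410 + 530·0.127)/1660 = 0.26586

p̂_st ≈ 0.2659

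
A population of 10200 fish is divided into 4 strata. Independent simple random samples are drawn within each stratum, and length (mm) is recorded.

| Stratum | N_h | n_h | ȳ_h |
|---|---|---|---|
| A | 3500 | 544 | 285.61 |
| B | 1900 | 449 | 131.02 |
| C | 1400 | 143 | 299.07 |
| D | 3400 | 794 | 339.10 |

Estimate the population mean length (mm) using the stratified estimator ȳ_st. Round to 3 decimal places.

N = Σ N_h = 10200. Stratum weights W_h = N_h/N.
ȳ_st = (3500·285.61 + 1900·131.02 + 1400·299.07 + 3400·339.10) / 10200 = 276.49127

ȳ_st ≈ 276.491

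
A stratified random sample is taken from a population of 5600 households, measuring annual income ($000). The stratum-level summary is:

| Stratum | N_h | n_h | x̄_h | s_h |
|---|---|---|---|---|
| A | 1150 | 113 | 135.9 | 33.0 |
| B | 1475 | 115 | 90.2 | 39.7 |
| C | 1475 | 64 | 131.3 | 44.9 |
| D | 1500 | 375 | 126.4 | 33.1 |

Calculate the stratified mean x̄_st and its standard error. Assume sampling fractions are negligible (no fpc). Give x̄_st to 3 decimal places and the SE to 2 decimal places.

x̄_st = Σ W_h x̄_h = (1150·135.9 + 1475·90.2 + 1475·131.3 + 1500·126.4)/5600 = 120.10670
V̂(x̄_st) = Σ W_h² s_h²/n_h, with W_h = N_h/N and N = 5600:
  stratum A: (1150/5600)²·33.0²/113 = 0.406414
  stratum B: (1475/5600)²·39.7²/115 = 0.950804
  stratum C: (1475/5600)²·44.9²/64 = 2.18535
  stratum D: (1500/5600)²·33.1²/375 = 0.209619
V̂(x̄_st) = 3.75219
SE(x̄_st) = √3.75219 = 1.93706

x̄_st ≈ 120.107, SE ≈ 1.94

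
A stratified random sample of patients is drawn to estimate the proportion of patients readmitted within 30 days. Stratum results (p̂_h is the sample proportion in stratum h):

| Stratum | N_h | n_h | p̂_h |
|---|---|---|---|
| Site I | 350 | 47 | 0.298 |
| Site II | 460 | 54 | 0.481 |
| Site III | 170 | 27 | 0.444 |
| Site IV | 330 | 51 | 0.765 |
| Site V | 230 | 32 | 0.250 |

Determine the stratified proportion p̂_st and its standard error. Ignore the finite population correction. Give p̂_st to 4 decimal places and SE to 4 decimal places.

N = 1540; stratum weights W_h = N_h/N.
p̂_st = Σ W_h p̂_h = (350·0.298 + 460·0.481 + 170·0.444 + 330·0.765 + 230·0.250)/1540 = 0.46168
V̂(p̂_st) = Σ W_h² p̂_h(1−p̂_h)/(n_h−1):
  stratum Site I: (350/1540)²·0.298·0.702/46 = 0.000234904
  stratum Site II: (460/1540)²·0.481·0.519/53 = 0.000420253
  stratum Site III: (170/1540)²·0.444·0.556/26 = 0.000115702
  stratum Site IV: (330/1540)²·0.765·0.235/50 = 0.000165099
  stratum Site V: (230/1540)²·0.250·0.750/31 = 0.000134913
V̂(p̂_st) = 0.00107087; SE = √V̂ = 0.0327242

p̂_st ≈ 0.4617, SE ≈ 0.0327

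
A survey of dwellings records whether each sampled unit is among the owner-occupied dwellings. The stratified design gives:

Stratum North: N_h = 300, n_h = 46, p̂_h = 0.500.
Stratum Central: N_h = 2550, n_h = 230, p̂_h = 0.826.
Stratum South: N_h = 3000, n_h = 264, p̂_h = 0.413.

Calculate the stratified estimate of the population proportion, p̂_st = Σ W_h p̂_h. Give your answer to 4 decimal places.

p̂_st ≈ 0.5975

N = 5850; stratum weights W_h = N_h/N.
p̂_st = Σ W_h p̂_h = (300·0.500 + 2550·0.826 + 3000·0.413)/5850 = 0.59749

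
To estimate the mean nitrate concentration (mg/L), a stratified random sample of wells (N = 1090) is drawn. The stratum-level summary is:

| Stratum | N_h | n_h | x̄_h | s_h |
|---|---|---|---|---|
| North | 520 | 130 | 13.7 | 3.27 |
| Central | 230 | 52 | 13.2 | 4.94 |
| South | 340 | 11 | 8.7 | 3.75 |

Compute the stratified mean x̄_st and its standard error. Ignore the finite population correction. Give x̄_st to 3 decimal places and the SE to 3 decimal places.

x̄_st ≈ 12.035, SE ≈ 0.405

x̄_st = Σ W_h x̄_h = (520·13.7 + 230·13.2 + 340·8.7)/1090 = 12.03486
V̂(x̄_st) = Σ W_h² s_h²/n_h, with W_h = N_h/N and N = 1090:
  stratum North: (520/1090)²·3.27²/130 = 0.01872
  stratum Central: (230/1090)²·4.94²/52 = 0.0208955
  stratum South: (340/1090)²·3.75²/11 = 0.124387
V̂(x̄_st) = 0.164002
SE(x̄_st) = √0.164002 = 0.404972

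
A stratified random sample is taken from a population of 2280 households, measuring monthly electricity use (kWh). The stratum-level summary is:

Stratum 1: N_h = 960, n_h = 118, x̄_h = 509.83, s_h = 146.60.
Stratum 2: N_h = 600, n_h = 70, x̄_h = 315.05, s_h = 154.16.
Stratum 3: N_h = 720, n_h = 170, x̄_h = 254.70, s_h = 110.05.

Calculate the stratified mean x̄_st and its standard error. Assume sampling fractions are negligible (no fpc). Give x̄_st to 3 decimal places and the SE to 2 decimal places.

x̄_st = Σ W_h x̄_h = (960·509.83 + 600·315.05 + 720·254.70)/2280 = 378.00474
V̂(x̄_st) = Σ W_h² s_h²/n_h, with W_h = N_h/N and N = 2280:
  stratum 1: (960/2280)²·146.60²/118 = 32.2893
  stratum 2: (600/2280)²·154.16²/70 = 23.5114
  stratum 3: (720/2280)²·110.05²/170 = 7.10438
V̂(x̄_st) = 62.9051
SE(x̄_st) = √62.9051 = 7.93127

x̄_st ≈ 378.005, SE ≈ 7.93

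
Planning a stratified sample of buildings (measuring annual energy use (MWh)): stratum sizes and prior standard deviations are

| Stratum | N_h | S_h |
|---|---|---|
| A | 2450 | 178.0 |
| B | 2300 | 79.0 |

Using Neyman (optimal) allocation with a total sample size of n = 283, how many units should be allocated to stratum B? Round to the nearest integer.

Neyman allocation: n_h = n · N_h S_h / Σ N_i S_i, with n = 283.
  stratum A: N_h·S_h = 2450·178.0 = 436100.00
  stratum B: N_h·S_h = 2300·79.0 = 181700.00
Σ N_h S_h = 617800.00
n for stratum B = 283·181700.00/617800.00 = 83.233 → 83

83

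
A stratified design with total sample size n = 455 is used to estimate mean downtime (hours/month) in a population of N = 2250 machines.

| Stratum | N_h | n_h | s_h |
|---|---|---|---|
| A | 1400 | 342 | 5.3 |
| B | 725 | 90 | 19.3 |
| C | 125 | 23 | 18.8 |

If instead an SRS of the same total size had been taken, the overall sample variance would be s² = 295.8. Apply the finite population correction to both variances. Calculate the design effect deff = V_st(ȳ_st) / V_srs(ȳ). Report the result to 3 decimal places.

deff ≈ 0.847

V̂(ȳ_st) = Σ W_h² (1 − n_h/N_h) s_h²/n_h, with W_h = N_h/N and N = 2250:
  stratum A: (1400/2250)²·(1 − 342/1400)·5.3²/342 = 0.0240311
  stratum B: (725/2250)²·(1 − 90/725)·19.3²/90 = 0.376373
  stratum C: (125/2250)²·(1 − 23/125)·18.8²/23 = 0.038702
V_st = 0.439106
V_srs = (1 − 455/2250)·295.8/455 = 0.518643
deff = V_st / V_srs = 0.439106/0.518643 = 0.8466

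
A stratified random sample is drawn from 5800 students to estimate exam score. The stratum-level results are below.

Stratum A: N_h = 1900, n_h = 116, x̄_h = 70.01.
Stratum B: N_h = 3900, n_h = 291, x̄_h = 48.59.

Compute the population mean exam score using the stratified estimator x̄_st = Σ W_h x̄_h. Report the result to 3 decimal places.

x̄_st ≈ 55.607

N = Σ N_h = 5800. Stratum weights W_h = N_h/N.
x̄_st = (1900·70.01 + 3900·48.59) / 5800 = 55.60690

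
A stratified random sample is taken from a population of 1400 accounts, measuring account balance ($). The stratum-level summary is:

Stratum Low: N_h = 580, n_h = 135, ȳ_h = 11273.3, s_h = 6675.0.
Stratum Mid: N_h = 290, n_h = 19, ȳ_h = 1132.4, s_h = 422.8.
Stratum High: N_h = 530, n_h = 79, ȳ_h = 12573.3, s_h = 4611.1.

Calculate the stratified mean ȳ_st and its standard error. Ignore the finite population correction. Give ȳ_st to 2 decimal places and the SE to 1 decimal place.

ȳ_st ≈ 9664.83, SE ≈ 309.2

ȳ_st = Σ W_h ȳ_h = (580·11273.3 + 290·1132.4 + 530·12573.3)/1400 = 9664.82786
V̂(ȳ_st) = Σ W_h² s_h²/n_h, with W_h = N_h/N and N = 1400:
  stratum Low: (580/1400)²·6675.0²/135 = 56645.9
  stratum Mid: (290/1400)²·422.8²/19 = 403.698
  stratum High: (530/1400)²·4611.1²/79 = 38572.5
V̂(ȳ_st) = 95622.1
SE(ȳ_st) = √95622.1 = 309.228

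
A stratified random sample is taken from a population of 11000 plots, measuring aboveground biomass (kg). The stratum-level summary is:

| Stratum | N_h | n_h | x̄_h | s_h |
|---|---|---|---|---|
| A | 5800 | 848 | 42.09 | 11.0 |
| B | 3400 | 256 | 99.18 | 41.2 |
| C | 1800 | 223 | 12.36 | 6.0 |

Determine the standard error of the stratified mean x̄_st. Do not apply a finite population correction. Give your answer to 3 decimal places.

V̂(x̄_st) = Σ W_h² s_h²/n_h, with W_h = N_h/N and N = 11000:
  stratum A: (5800/11000)²·11.0²/848 = 0.0396698
  stratum B: (3400/11000)²·41.2²/256 = 0.633471
  stratum C: (1800/11000)²·6.0²/223 = 0.00432272
V̂(x̄_st) = 0.677464
SE(x̄_st) = √0.677464 = 0.823082

SE(x̄_st) ≈ 0.823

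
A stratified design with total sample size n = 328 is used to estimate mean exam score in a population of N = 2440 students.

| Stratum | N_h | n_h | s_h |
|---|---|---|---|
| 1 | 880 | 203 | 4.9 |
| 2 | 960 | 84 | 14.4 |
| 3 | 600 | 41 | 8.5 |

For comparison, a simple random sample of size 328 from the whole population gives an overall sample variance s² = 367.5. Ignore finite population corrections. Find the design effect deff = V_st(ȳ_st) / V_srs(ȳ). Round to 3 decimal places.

V̂(ȳ_st) = Σ W_h² s_h²/n_h, with W_h = N_h/N and N = 2440:
  stratum 1: (880/2440)²·4.9²/203 = 0.0153844
  stratum 2: (960/2440)²·14.4²/84 = 0.382128
  stratum 3: (600/2440)²·8.5²/41 = 0.106556
V_st = 0.504068
V_srs = s²/n = 367.5/328 = 1.12043
deff = V_st / V_srs = 0.504068/1.12043 = 0.4499

deff ≈ 0.450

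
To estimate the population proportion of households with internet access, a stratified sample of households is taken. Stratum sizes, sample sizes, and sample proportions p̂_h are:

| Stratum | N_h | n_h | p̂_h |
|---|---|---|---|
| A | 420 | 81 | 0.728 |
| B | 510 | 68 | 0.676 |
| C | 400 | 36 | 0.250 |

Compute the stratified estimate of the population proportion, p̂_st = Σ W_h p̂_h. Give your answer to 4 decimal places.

N = 1330; stratum weights W_h = N_h/N.
p̂_st = Σ W_h p̂_h = (420·0.728 + 510·0.676 + 400·0.250)/1330 = 0.56430

p̂_st ≈ 0.5643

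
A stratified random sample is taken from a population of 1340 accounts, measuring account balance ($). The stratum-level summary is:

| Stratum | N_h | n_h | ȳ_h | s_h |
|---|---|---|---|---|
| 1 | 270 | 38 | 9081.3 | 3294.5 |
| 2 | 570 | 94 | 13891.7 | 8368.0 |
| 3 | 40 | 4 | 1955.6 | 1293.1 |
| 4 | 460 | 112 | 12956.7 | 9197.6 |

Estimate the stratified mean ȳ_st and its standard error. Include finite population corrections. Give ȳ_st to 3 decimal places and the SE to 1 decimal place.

ȳ_st ≈ 12245.169, SE ≈ 436.1

ȳ_st = Σ W_h ȳ_h = (270·9081.3 + 570·13891.7 + 40·1955.6 + 460·12956.7)/1340 = 12245.16866
V̂(ȳ_st) = Σ W_h² (1 − n_h/N_h) s_h²/n_h, with W_h = N_h/N and N = 1340:
  stratum 1: (270/1340)²·(1 − 38/270)·3294.5²/38 = 9964.09
  stratum 2: (570/1340)²·(1 − 94/570)·8368.0²/94 = 112561
  stratum 3: (40/1340)²·(1 − 4/40)·1293.1²/4 = 335.241
  stratum 4: (460/1340)²·(1 − 112/460)·9197.6²/112 = 67337.7
V̂(ȳ_st) = 190198
SE(ȳ_st) = √190198 = 436.117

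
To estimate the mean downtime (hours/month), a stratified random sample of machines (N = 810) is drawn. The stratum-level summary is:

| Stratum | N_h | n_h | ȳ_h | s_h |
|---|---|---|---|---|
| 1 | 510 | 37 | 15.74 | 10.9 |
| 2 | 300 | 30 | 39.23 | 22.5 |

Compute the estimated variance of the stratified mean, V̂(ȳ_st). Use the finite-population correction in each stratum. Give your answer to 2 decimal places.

V̂(ȳ_st) = Σ W_h² (1 − n_h/N_h) s_h²/n_h, with W_h = N_h/N and N = 810:
  stratum 1: (510/810)²·(1 − 37/510)·10.9²/37 = 1.18063
  stratum 2: (300/810)²·(1 − 30/300)·22.5²/30 = 2.08333
V̂(ȳ_st) = 3.26396

V̂(ȳ_st) ≈ 3.26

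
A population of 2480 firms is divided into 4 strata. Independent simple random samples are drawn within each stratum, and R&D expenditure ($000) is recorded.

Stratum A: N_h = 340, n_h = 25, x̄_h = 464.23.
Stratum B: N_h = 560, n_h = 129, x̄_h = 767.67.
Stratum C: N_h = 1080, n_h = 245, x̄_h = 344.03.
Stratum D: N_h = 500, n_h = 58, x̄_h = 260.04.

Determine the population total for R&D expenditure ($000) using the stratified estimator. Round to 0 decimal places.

τ̂_st = Σ N_h x̄_h = 340·464.23 + 560·767.67 + 1080·344.03 + 500·260.04 = 1089306

τ̂_st ≈ 1089306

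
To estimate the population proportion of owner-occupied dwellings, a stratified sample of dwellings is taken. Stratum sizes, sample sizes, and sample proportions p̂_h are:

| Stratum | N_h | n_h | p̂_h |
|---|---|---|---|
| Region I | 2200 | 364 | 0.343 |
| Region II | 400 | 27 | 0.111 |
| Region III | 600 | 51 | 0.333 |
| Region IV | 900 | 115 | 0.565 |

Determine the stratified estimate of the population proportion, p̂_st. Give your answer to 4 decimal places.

N = 4100; stratum weights W_h = N_h/N.
p̂_st = Σ W_h p̂_h = (2200·0.343 + 400·0.111 + 600·0.333 + 900·0.565)/4100 = 0.36763

p̂_st ≈ 0.3676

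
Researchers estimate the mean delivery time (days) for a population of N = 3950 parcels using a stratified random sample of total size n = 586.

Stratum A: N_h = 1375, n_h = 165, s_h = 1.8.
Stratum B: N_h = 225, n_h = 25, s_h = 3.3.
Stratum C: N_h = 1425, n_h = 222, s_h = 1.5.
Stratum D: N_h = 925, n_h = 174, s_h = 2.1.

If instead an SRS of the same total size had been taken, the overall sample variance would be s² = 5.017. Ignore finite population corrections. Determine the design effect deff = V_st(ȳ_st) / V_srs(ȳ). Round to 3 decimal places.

deff ≈ 0.759

V̂(ȳ_st) = Σ W_h² s_h²/n_h, with W_h = N_h/N and N = 3950:
  stratum A: (1375/3950)²·1.8²/165 = 0.00237943
  stratum B: (225/3950)²·3.3²/25 = 0.00141338
  stratum C: (1425/3950)²·1.5²/222 = 0.00131906
  stratum D: (925/3950)²·2.1²/174 = 0.00138988
V_st = 0.00650175
V_srs = s²/n = 5.017/586 = 0.00856143
deff = V_st / V_srs = 0.00650175/0.00856143 = 0.7594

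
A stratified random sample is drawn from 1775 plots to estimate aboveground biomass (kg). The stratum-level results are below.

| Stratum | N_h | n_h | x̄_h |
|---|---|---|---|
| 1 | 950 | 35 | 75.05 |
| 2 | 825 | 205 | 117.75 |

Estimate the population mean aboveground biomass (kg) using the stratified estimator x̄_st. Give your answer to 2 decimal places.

N = Σ N_h = 1775. Stratum weights W_h = N_h/N.
x̄_st = (950·75.05 + 825·117.75) / 1775 = 94.8965

x̄_st ≈ 94.90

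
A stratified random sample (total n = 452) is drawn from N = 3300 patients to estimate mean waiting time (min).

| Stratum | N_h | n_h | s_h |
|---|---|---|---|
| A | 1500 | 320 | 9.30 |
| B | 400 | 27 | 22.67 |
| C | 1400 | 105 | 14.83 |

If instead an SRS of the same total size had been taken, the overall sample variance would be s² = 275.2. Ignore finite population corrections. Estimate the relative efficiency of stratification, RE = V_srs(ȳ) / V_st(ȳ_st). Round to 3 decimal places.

RE ≈ 0.855

V̂(ȳ_st) = Σ W_h² s_h²/n_h, with W_h = N_h/N and N = 3300:
  stratum A: (1500/3300)²·9.30²/320 = 0.0558432
  stratum B: (400/3300)²·22.67²/27 = 0.279661
  stratum C: (1400/3300)²·14.83²/105 = 0.376983
V_st = 0.712486
V_srs = s²/n = 275.2/452 = 0.60885
Relative efficiency = V_srs / V_st = 0.60885/0.712486 = 0.8545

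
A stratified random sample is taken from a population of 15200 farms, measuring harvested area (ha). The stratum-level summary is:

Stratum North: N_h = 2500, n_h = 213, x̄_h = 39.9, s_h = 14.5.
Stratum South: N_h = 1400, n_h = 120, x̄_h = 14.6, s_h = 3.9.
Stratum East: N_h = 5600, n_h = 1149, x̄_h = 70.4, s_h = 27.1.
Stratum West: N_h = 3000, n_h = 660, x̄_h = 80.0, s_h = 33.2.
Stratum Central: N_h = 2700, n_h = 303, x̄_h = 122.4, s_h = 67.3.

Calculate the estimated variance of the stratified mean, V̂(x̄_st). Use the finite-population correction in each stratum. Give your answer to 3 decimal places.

V̂(x̄_st) ≈ 0.564

V̂(x̄_st) = Σ W_h² (1 − n_h/N_h) s_h²/n_h, with W_h = N_h/N and N = 15200:
  stratum North: (2500/15200)²·(1 − 213/2500)·14.5²/213 = 0.0244273
  stratum South: (1400/15200)²·(1 − 120/1400)·3.9²/120 = 0.000983102
  stratum East: (5600/15200)²·(1 − 1149/5600)·27.1²/1149 = 0.0689568
  stratum West: (3000/15200)²·(1 − 660/3000)·33.2²/660 = 0.0507437
  stratum Central: (2700/15200)²·(1 − 303/2700)·67.3²/303 = 0.418728
V̂(x̄_st) = 0.563839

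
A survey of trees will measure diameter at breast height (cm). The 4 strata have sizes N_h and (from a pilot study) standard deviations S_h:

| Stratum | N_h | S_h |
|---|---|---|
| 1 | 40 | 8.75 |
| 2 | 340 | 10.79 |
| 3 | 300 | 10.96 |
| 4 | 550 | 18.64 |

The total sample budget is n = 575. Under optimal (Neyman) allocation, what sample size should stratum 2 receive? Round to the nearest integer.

Neyman allocation: n_h = n · N_h S_h / Σ N_i S_i, with n = 575.
  stratum 1: N_h·S_h = 40·8.75 = 350.00
  stratum 2: N_h·S_h = 340·10.79 = 3668.60
  stratum 3: N_h·S_h = 300·10.96 = 3288.00
  stratum 4: N_h·S_h = 550·18.64 = 10252.00
Σ N_h S_h = 17558.60
n for stratum 2 = 575·3668.60/17558.60 = 120.137 → 120

120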